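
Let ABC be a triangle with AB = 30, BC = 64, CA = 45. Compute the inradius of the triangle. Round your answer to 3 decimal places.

Semiperimeter s = (64 + 45 + 30)/2 = 69.5.
Heron's formula: area = √(69.5·5.5·24.5·39.5) ≈ 608.21.
Inradius = area/s = 608.21/69.5 ≈ 8.7513.

8.751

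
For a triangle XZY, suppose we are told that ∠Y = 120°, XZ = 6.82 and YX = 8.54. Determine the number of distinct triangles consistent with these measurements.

YX·sin Y = 8.54·sin(120°) ≈ 7.396.
Since ∠Y is not acute, a triangle exists only if XZ > YX; here XZ ≤ YX, so there is no triangle.

0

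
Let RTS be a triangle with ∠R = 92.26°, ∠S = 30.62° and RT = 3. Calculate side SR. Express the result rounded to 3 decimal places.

4.946

The third angle is ∠T = 180° − ∠S − ∠R = 57.12°.
Law of sines: SR = RT·sin T/sin S ≈ 4.9464.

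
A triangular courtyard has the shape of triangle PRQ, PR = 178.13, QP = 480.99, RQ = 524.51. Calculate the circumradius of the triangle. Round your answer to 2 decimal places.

262.90

By the law of cosines, cos P = (QP² + PR² − RQ²) / (2·QP·PR) ≈ -0.07020, so ∠P ≈ 94.03°.
Circumradius = RQ/(2 sin P) ≈ 262.9.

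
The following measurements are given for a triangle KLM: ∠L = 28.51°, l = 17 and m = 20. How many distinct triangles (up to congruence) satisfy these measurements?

2

m·sin L = 20·sin(28.51°) ≈ 9.546.
Since m sin L < l < m (9.546 < 17 < 20), two triangles exist.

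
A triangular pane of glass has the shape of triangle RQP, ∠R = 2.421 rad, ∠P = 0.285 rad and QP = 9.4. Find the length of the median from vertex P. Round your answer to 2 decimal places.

The third angle is ∠Q = π − ∠P − ∠R = 0.436 rad.
Law of sines: PR = QP·sin Q/sin R ≈ 6.0111.
Law of sines: RQ = QP·sin P/sin R ≈ 4.0054.
Median from P: ½√(2·QP² + 2·PR² − RQ²) ≈ 7.6312.

7.63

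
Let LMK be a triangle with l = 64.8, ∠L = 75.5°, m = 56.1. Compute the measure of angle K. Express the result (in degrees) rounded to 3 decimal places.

∠K ≈ 47.553°

Law of sines: sin M = m·sin L/l ≈ 0.83816.
Since l ≥ m, only the acute value applies: ∠M ≈ 56.95°.
Then ∠K = 180° − ∠L − ∠M ≈ 47.55°.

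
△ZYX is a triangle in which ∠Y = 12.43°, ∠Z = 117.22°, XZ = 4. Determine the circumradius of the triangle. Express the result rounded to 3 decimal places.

R ≈ 9.292

The third angle is ∠X = 180° − ∠Z − ∠Y = 50.35°.
Law of sines: YX = XZ·sin Z/sin Y ≈ 16.525.
Law of sines: ZY = XZ·sin X/sin Y ≈ 14.308.
Circumradius = XZ/(2 sin Y) ≈ 9.2917.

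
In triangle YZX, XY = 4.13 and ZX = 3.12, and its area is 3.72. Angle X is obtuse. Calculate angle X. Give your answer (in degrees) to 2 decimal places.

From area = ½·ZX·XY·sin X, we get sin X = 2·area/(ZX·XY) ≈ 0.57739.
Taking the obtuse solution, ∠X ≈ 144.73°.

∠X ≈ 144.73°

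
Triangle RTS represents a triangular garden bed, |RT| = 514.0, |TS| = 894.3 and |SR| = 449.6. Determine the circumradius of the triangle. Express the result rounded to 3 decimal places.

645.715

By the law of cosines, cos R = (|SR|² + |RT|² − |TS|²) / (2·|SR|·|RT|) ≈ -0.72143, so ∠R ≈ 136.17°.
Circumradius = |TS|/(2 sin R) ≈ 645.71.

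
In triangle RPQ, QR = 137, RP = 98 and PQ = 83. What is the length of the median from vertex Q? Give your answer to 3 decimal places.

m_Q ≈ 102.118

Median from Q: ½√(2·PQ² + 2·QR² − RP²) ≈ 102.12.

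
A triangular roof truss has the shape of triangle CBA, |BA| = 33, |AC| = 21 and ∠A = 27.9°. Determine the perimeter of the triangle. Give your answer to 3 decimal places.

71.467

By the law of cosines, |CB|² = |BA|² + |AC|² − 2·|BA|·|AC|·cos A = 305.1, so |CB| ≈ 17.467.
Semiperimeter s = (33+21+17.467)/2 = 35.734.
Perimeter = 33 + 21 + 17.467 = 71.467.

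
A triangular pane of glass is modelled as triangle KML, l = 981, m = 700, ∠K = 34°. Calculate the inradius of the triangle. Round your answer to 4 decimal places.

By the law of cosines, k² = m² + l² − 2·m·l·cos K = 3.1376e+05, so k ≈ 560.14.
Area = ½·m·l·sin K ≈ 1.92e+05.
Semiperimeter s = (560.14+700+981)/2 = 1120.6.
Inradius = area/s = 1.92e+05/1120.6 ≈ 171.34.

r ≈ 171.3401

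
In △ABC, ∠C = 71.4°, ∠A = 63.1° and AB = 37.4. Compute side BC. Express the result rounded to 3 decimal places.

The third angle is ∠B = 180° − ∠C − ∠A = 45.50°.
Law of sines: BC = AB·sin A/sin C ≈ 35.191.

35.191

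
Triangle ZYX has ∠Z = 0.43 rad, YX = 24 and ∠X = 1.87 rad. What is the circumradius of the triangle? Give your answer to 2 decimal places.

28.79

The third angle is ∠Y = π − ∠X − ∠Z = 0.842 rad.
Law of sines: XZ = YX·sin Y/sin Z ≈ 42.932.
Law of sines: ZY = YX·sin X/sin Z ≈ 55.014.
Circumradius = YX/(2 sin Z) ≈ 28.786.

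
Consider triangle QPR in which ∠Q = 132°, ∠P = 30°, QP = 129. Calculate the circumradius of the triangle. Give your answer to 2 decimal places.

208.73

The third angle is ∠R = 180° − ∠Q − ∠P = 18.00°.
Law of sines: PR = QP·sin Q/sin R ≈ 310.23.
Law of sines: RQ = QP·sin P/sin R ≈ 208.73.
Circumradius = QP/(2 sin R) ≈ 208.73.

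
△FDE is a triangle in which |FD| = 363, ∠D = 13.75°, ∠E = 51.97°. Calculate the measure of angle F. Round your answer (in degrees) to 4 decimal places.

114.2800

The third angle is ∠F = 180° − ∠D − ∠E = 114.28°.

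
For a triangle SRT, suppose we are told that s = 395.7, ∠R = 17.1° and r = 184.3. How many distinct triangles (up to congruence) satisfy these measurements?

2

s·sin R = 395.7·sin(17.1°) ≈ 116.4.
Since s sin R < r < s (116.4 < 184.3 < 395.7), two triangles exist.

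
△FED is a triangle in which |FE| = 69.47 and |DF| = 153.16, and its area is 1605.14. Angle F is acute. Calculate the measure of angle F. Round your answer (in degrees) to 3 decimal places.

17.561

From area = ½·|DF|·|FE|·sin F, we get sin F = 2·area/(|DF|·|FE|) ≈ 0.30172.
Taking the acute solution, ∠F ≈ 17.56°.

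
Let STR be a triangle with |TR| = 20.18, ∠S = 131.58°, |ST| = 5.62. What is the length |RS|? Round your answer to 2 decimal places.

16.01

Law of sines: sin R = |ST|·sin S/|TR| ≈ 0.20832.
Since |TR| ≥ |ST|, only the acute value applies: ∠R ≈ 12.02°.
Then ∠T = 180° − ∠S − ∠R ≈ 36.40°.
Law of sines gives |RS| = |TR|·sin T/sin S ≈ 16.007.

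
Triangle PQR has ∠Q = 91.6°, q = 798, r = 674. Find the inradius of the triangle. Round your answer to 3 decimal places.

146.448

Law of sines: sin R = r·sin Q/q ≈ 0.84428.
Since q ≥ r, only the acute value applies: ∠R ≈ 57.60°.
Then ∠P = 180° − ∠Q − ∠R ≈ 30.80°.
Law of sines gives p = q·sin P/sin Q ≈ 408.83.
Area = ½·q·r·sin P ≈ 1.3772e+05.
Semiperimeter s = (408.83+798+674)/2 = 940.41.
Inradius = area/s = 1.3772e+05/940.41 ≈ 146.45.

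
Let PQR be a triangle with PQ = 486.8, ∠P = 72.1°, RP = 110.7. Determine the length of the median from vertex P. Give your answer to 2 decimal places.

m_P ≈ 265.69

By the law of cosines, QR² = RP² + PQ² − 2·RP·PQ·cos P = 2.161e+05, so QR ≈ 464.87.
Median from P: ½√(2·RP² + 2·PQ² − QR²) ≈ 265.69.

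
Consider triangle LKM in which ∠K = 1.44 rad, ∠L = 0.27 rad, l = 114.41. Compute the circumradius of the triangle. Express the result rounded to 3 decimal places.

214.467

The third angle is ∠M = π − ∠L − ∠K = 1.432 rad.
Law of sines: k = l·sin K/sin L ≈ 425.27.
Law of sines: m = l·sin M/sin L ≈ 424.78.
Circumradius = l/(2 sin L) ≈ 214.47.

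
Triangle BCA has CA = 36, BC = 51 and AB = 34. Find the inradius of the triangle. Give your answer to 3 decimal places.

Semiperimeter s = (36 + 34 + 51)/2 = 60.5.
Heron's formula: area = √(60.5·24.5·26.5·9.5) ≈ 610.87.
Inradius = area/s = 610.87/60.5 ≈ 10.097.

10.097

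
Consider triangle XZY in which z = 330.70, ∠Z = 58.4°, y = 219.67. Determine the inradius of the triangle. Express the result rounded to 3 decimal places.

77.337

Law of sines: sin Y = y·sin Z/z ≈ 0.56577.
Since z ≥ y, only the acute value applies: ∠Y ≈ 34.46°.
Then ∠X = 180° − ∠Z − ∠Y ≈ 87.14°.
Law of sines gives x = z·sin X/sin Z ≈ 387.79.
Area = ½·z·y·sin X ≈ 36277.
Semiperimeter s = (387.79+330.7+219.67)/2 = 469.08.
Inradius = area/s = 36277/469.08 ≈ 77.337.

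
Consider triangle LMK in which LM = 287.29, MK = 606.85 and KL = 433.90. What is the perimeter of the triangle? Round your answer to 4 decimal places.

1328.0400

Perimeter = 606.85 + 433.9 + 287.29 = 1328.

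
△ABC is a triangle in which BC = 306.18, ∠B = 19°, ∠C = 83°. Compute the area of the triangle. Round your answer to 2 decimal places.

The third angle is ∠A = 180° − ∠B − ∠C = 78.00°.
Law of sines: CA = BC·sin B/sin A ≈ 101.91.
Law of sines: AB = BC·sin C/sin A ≈ 310.69.
Area = ½·BC·CA·sin C ≈ 15485.

area ≈ 15485.02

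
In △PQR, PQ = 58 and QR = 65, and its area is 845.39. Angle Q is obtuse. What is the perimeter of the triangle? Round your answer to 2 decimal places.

From area = ½·PQ·QR·sin Q, we get sin Q = 2·area/(PQ·QR) ≈ 0.44848.
Taking the obtuse solution, ∠Q ≈ 153.35°.
Law of cosines then gives RP ≈ 119.7.
Perimeter = 65 + 119.7 + 58 = 242.7.

perimeter ≈ 242.70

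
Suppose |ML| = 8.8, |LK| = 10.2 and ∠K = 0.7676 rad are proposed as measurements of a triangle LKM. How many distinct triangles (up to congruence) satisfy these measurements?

|LK|·sin K = 10.2·sin(0.7676 rad) ≈ 7.083.
Since |LK| sin K < |ML| < |LK| (7.083 < 8.8 < 10.2), two triangles exist.

2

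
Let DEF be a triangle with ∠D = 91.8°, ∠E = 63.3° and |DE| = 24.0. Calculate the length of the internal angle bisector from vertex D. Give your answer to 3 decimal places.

t_D ≈ 22.704

The third angle is ∠F = 180° − ∠D − ∠E = 24.90°.
Law of sines: |EF| = |DE|·sin D/sin F ≈ 56.974.
Law of sines: |FD| = |DE|·sin E/sin F ≈ 50.924.
The bisector from D has length 2·|FD|·|DE|·cos(∠D/2)/(|FD|+|DE|) ≈ 22.704.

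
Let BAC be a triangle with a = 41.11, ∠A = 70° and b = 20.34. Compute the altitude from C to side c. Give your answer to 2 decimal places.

Law of sines: sin B = b·sin A/a ≈ 0.46493.
Since a ≥ b, only the acute value applies: ∠B ≈ 27.71°.
Then ∠C = 180° − ∠A − ∠B ≈ 82.29°.
Law of sines gives c = a·sin C/sin A ≈ 43.353.
Area = ½·a·b·sin C ≈ 414.31.
The altitude from C has length 2·area/c ≈ 19.113.

19.11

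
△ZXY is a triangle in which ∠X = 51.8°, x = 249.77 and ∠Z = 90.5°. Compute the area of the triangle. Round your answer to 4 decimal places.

The third angle is ∠Y = 180° − ∠Z − ∠X = 37.70°.
Law of sines: z = x·sin Z/sin X ≈ 317.82.
Law of sines: y = x·sin Y/sin X ≈ 194.36.
Area = ½·x·z·sin Y ≈ 24272.

area ≈ 24272.0363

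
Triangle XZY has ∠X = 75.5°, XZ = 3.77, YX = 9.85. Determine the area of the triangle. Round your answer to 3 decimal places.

area ≈ 17.976

Area = ½·YX·XZ·sin X ≈ 17.976.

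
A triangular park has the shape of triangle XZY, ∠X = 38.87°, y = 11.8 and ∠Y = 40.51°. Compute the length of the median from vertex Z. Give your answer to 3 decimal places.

The third angle is ∠Z = 180° − ∠Y − ∠X = 100.62°.
Law of sines: x = y·sin X/sin Y ≈ 11.4.
Law of sines: z = y·sin Z/sin Y ≈ 17.854.
Median from Z: ½√(2·y² + 2·x² − z²) ≈ 7.4097.

7.410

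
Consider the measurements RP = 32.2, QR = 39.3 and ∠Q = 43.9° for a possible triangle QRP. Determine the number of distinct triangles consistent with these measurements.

2

QR·sin Q = 39.3·sin(43.9°) ≈ 27.25.
Since QR sin Q < RP < QR (27.25 < 32.2 < 39.3), two triangles exist.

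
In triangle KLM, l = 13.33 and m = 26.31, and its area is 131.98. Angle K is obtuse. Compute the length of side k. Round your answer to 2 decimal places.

From area = ½·l·m·sin K, we get sin K = 2·area/(l·m) ≈ 0.75264.
Taking the obtuse solution, ∠K ≈ 131.18°.
Law of cosines then gives k ≈ 36.493.

36.49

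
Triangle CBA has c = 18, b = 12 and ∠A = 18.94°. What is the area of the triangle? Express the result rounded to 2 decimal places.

Area = ½·c·b·sin A ≈ 35.054.

35.05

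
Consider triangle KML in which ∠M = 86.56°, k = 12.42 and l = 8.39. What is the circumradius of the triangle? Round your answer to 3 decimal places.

R ≈ 7.296

By the law of cosines, m² = l² + k² − 2·l·k·cos M = 212.14, so m ≈ 14.565.
Area = ½·l·k·sin M ≈ 52.008.
Circumradius = m/(2 sin M) ≈ 7.2957.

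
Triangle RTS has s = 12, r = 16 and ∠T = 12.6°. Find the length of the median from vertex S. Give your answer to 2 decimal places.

m_S ≈ 10.23

By the law of cosines, t² = s² + r² − 2·s·r·cos T = 25.248, so t ≈ 5.0247.
Median from S: ½√(2·r² + 2·t² − s²) ≈ 10.229.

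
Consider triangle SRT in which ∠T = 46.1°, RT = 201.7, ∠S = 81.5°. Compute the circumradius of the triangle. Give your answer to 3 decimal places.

The third angle is ∠R = 180° − ∠T − ∠S = 52.40°.
Law of sines: TS = RT·sin R/sin S ≈ 161.58.
Law of sines: SR = RT·sin T/sin S ≈ 146.95.
Circumradius = RT/(2 sin S) ≈ 101.97.

101.970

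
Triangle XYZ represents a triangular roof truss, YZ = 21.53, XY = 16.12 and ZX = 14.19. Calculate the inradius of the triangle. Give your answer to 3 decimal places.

r ≈ 4.412

Semiperimeter s = (21.53 + 14.19 + 16.12)/2 = 25.92.
Heron's formula: area = √(25.92·4.39·11.73·9.8) ≈ 114.37.
Inradius = area/s = 114.37/25.92 ≈ 4.4124.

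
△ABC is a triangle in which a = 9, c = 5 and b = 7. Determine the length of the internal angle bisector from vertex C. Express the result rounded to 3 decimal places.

t_C ≈ 7.540

By the law of cosines, cos C = (a² + b² − c²) / (2·a·b) ≈ 0.83333, so ∠C ≈ 33.56°.
The bisector from C has length 2·a·b·cos(∠C/2)/(a+b) ≈ 7.5397.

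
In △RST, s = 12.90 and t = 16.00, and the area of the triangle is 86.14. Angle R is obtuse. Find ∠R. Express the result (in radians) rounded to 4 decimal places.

2.1540

From area = ½·s·t·sin R, we get sin R = 2·area/(s·t) ≈ 0.83469.
Taking the obtuse solution, ∠R ≈ 2.154 rad.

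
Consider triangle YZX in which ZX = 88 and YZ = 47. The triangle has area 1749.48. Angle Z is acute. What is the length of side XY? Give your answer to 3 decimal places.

74.446

From area = ½·YZ·ZX·sin Z, we get sin Z = 2·area/(YZ·ZX) ≈ 0.84598.
Taking the acute solution, ∠Z ≈ 57.78°.
Law of cosines then gives XY ≈ 74.446.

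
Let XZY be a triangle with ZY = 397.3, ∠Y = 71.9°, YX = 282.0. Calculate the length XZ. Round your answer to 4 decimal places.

409.5800

By the law of cosines, XZ² = ZY² + YX² − 2·ZY·YX·cos Y = 1.6776e+05, so XZ ≈ 409.58.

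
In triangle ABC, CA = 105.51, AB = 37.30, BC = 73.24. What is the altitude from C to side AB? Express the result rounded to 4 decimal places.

Semiperimeter s = (73.24 + 105.51 + 37.3)/2 = 108.03.
Heron's formula: area = √(108.03·34.785·2.515·70.725) ≈ 817.55.
The altitude from C has length 2·area/AB ≈ 43.836.

h_C ≈ 43.8364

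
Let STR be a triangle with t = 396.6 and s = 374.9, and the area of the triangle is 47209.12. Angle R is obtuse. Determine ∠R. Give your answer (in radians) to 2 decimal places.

2.45

From area = ½·s·t·sin R, we get sin R = 2·area/(s·t) ≈ 0.63502.
Taking the obtuse solution, ∠R ≈ 2.4536 rad.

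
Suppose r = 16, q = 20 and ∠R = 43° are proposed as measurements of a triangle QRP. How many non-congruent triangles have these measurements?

q·sin R = 20·sin(43°) ≈ 13.64.
Since q sin R < r < q (13.64 < 16 < 20), two triangles exist.

2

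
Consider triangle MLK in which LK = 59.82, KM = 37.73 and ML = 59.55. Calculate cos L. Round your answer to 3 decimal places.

0.800

By the law of cosines, cos L = (ML² + LK² − KM²) / (2·ML·LK) ≈ 0.80020, so ∠L ≈ 36.85°.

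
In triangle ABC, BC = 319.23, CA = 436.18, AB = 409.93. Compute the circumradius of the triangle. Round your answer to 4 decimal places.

By the law of cosines, cos A = (CA² + AB² − BC²) / (2·CA·AB) ≈ 0.71696, so ∠A ≈ 44.20°.
Circumradius = BC/(2 sin A) ≈ 228.96.

R ≈ 228.9636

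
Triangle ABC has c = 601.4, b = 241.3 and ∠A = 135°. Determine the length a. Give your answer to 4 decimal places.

By the law of cosines, a² = b² + c² − 2·b·c·cos A = 6.2514e+05, so a ≈ 790.65.

790.6549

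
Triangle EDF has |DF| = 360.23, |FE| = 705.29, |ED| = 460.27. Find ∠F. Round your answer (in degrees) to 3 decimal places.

35.174

By the law of cosines, cos F = (|DF|² + |FE|² − |ED|²) / (2·|DF|·|FE|) ≈ 0.81741, so ∠F ≈ 35.17°.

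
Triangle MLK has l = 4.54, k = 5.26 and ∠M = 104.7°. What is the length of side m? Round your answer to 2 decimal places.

7.77

By the law of cosines, m² = l² + k² − 2·l·k·cos M = 60.399, so m ≈ 7.7717.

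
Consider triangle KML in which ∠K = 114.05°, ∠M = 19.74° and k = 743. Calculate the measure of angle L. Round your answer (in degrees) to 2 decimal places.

The third angle is ∠L = 180° − ∠K − ∠M = 46.21°.

46.21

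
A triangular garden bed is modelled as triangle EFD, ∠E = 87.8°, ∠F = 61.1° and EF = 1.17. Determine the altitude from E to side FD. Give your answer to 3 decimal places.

1.024

The third angle is ∠D = 180° − ∠E − ∠F = 31.10°.
Law of sines: FD = EF·sin E/sin D ≈ 2.2634.
Law of sines: DE = EF·sin F/sin D ≈ 1.983.
Area = ½·EF·FD·sin F ≈ 1.1592.
The altitude from E has length 2·area/FD ≈ 1.0243.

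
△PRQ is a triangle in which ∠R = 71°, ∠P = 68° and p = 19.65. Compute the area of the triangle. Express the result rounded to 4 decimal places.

area ≈ 129.1642

The third angle is ∠Q = 180° − ∠P − ∠R = 41.00°.
Law of sines: r = p·sin R/sin P ≈ 20.039.
Law of sines: q = p·sin Q/sin P ≈ 13.904.
Area = ½·p·r·sin Q ≈ 129.16.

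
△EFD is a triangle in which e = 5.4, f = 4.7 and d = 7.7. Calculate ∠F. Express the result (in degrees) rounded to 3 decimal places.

37.062

By the law of cosines, cos F = (d² + e² − f²) / (2·d·e) ≈ 0.79798, so ∠F ≈ 37.06°.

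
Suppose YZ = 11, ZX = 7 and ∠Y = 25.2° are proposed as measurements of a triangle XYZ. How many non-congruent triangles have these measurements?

2

YZ·sin Y = 11·sin(25.2°) ≈ 4.684.
Since YZ sin Y < ZX < YZ (4.684 < 7 < 11), two triangles exist.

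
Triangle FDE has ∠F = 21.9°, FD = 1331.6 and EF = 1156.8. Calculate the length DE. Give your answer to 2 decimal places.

By the law of cosines, DE² = EF² + FD² − 2·EF·FD·cos F = 2.5288e+05, so DE ≈ 502.87.

502.87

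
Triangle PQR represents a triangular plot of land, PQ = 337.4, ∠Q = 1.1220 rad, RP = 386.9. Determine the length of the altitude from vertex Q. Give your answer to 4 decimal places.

h_Q ≈ 303.0688

Law of sines: sin R = PQ·sin Q/RP ≈ 0.78570.
Since RP ≥ PQ, only the acute value applies: ∠R ≈ 0.9038 rad.
Then ∠P = π − ∠Q − ∠R ≈ 1.1158 rad.
Law of sines gives QR = RP·sin P/sin Q ≈ 385.73.
Area = ½·RP·PQ·sin P ≈ 58629.
The altitude from Q has length 2·area/RP ≈ 303.07.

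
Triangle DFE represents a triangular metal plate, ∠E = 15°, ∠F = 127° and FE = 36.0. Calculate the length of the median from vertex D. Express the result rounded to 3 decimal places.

The third angle is ∠D = 180° − ∠F − ∠E = 38.00°.
Law of sines: ED = FE·sin F/sin D ≈ 46.699.
Law of sines: DF = FE·sin E/sin D ≈ 15.134.
Median from D: ½√(2·ED² + 2·DF² − FE²) ≈ 29.68.

m_D ≈ 29.680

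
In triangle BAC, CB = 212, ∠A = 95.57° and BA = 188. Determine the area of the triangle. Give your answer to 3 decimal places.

area ≈ 7617.034

Law of sines: sin C = BA·sin A/CB ≈ 0.88261.
Since CB ≥ BA, only the acute value applies: ∠C ≈ 61.96°.
Then ∠B = 180° − ∠A − ∠C ≈ 22.47°.
Law of sines gives AC = CB·sin B/sin A ≈ 81.417.
Area = ½·CB·BA·sin B ≈ 7617.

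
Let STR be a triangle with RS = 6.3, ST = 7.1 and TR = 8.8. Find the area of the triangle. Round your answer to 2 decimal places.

Semiperimeter s = (8.8 + 6.3 + 7.1)/2 = 11.1.
Heron's formula: area = √(11.1·2.3·4.8·4) ≈ 22.14.

22.14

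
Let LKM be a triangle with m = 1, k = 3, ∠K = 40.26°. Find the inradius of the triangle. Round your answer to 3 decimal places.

Law of sines: sin M = m·sin K/k ≈ 0.21542.
Since k ≥ m, only the acute value applies: ∠M ≈ 12.44°.
Then ∠L = 180° − ∠K − ∠M ≈ 127.30°.
Law of sines gives l = k·sin L/sin K ≈ 3.6927.
Area = ½·k·m·sin L ≈ 1.1932.
Semiperimeter s = (3.6927+3+1)/2 = 3.8463.
Inradius = area/s = 1.1932/3.8463 ≈ 0.31022.

r ≈ 0.310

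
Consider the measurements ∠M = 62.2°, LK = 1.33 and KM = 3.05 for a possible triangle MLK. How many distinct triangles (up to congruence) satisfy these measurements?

0

KM·sin M = 3.05·sin(62.2°) ≈ 2.698.
Since LK = 1.33 < 2.698 = KM sin M, no triangle exists.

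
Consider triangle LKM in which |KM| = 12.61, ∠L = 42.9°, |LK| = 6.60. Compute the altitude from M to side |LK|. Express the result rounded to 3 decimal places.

Law of sines: sin M = |LK|·sin L/|KM| ≈ 0.35629.
Since |KM| ≥ |LK|, only the acute value applies: ∠M ≈ 20.87°.
Then ∠K = 180° − ∠L − ∠M ≈ 116.23°.
Law of sines gives |ML| = |KM|·sin K/sin L ≈ 16.617.
Area = ½·|KM|·|LK|·sin K ≈ 37.329.
The altitude from M has length 2·area/|LK| ≈ 11.312.

h_M ≈ 11.312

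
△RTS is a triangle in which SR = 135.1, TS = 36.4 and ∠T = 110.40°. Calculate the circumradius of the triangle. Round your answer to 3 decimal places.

Law of sines: sin R = TS·sin T/SR ≈ 0.25253.
Since SR ≥ TS, only the acute value applies: ∠R ≈ 14.63°.
Then ∠S = 180° − ∠T − ∠R ≈ 54.97°.
Law of sines gives RT = SR·sin S/sin T ≈ 118.03.
Circumradius = SR/(2 sin T) ≈ 72.07.

72.070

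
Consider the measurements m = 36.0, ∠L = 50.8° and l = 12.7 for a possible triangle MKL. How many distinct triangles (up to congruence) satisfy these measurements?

0

m·sin L = 36.0·sin(50.8°) ≈ 27.9.
Since l = 12.7 < 27.9 = m sin L, no triangle exists.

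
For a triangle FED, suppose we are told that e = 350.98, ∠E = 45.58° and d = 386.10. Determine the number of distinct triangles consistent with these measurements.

2

d·sin E = 386.10·sin(45.58°) ≈ 275.8.
Since d sin E < e < d (275.8 < 350.98 < 386.10), two triangles exist.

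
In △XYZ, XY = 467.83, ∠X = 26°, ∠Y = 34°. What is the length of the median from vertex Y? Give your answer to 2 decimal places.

m_Y ≈ 338.61

The third angle is ∠Z = 180° − ∠X − ∠Y = 120.00°.
Law of sines: YZ = XY·sin X/sin Z ≈ 236.81.
Law of sines: ZX = XY·sin Y/sin Z ≈ 302.08.
Median from Y: ½√(2·XY² + 2·YZ² − ZX²) ≈ 338.61.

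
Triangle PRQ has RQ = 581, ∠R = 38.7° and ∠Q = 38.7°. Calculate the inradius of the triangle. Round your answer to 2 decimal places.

r ≈ 102.02

The third angle is ∠P = 180° − ∠R − ∠Q = 102.60°.
Law of sines: QP = RQ·sin R/sin P ≈ 372.23.
Law of sines: PR = RQ·sin Q/sin P ≈ 372.23.
Area = ½·RQ·QP·sin Q ≈ 67609.
Semiperimeter s = (581+372.23+372.23)/2 = 662.73.
Inradius = area/s = 67609/662.73 ≈ 102.02.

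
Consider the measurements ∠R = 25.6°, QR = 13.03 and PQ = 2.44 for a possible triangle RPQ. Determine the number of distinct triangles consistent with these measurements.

0

QR·sin R = 13.03·sin(25.6°) ≈ 5.63.
Since PQ = 2.44 < 5.63 = QR sin R, no triangle exists.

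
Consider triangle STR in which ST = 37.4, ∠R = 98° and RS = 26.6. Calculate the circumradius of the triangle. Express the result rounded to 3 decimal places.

18.884

Law of sines: sin T = RS·sin R/ST ≈ 0.70431.
Since ST ≥ RS, only the acute value applies: ∠T ≈ 44.77°.
Then ∠S = 180° − ∠R − ∠T ≈ 37.23°.
Law of sines gives TR = ST·sin S/sin R ≈ 22.848.
Circumradius = ST/(2 sin R) ≈ 18.884.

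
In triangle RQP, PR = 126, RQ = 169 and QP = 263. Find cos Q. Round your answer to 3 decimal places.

0.921

By the law of cosines, cos Q = (RQ² + QP² − PR²) / (2·RQ·QP) ≈ 0.92080, so ∠Q ≈ 22.96°.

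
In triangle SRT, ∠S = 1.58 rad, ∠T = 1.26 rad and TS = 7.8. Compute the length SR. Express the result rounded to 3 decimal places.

The third angle is ∠R = π − ∠T − ∠S = 0.302 rad.
Law of sines: SR = TS·sin T/sin R ≈ 25.001.

25.001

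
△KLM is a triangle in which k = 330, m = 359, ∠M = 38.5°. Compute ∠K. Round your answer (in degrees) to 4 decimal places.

Law of sines: sin K = k·sin M/m ≈ 0.57223.
Since m ≥ k, only the acute value applies: ∠K ≈ 34.91°.
Then ∠L = 180° − ∠M − ∠K ≈ 106.59°.

∠K ≈ 34.9057°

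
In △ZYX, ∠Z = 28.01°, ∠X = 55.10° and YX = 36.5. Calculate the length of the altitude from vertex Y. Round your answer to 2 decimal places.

29.94

The third angle is ∠Y = 180° − ∠X − ∠Z = 96.89°.
Law of sines: XZ = YX·sin Y/sin Z ≈ 77.16.
Law of sines: ZY = YX·sin X/sin Z ≈ 63.743.
Area = ½·YX·XZ·sin X ≈ 1154.9.
The altitude from Y has length 2·area/XZ ≈ 29.936.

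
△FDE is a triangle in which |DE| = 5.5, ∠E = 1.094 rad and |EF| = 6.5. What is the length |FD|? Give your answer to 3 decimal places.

By the law of cosines, |FD|² = |DE|² + |EF|² − 2·|DE|·|EF|·cos E = 39.686, so |FD| ≈ 6.2997.

6.300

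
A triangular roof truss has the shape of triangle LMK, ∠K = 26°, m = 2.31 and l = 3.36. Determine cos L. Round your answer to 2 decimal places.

cos L ≈ -0.43

By the law of cosines, k² = l² + m² − 2·l·m·cos K = 2.6735, so k ≈ 1.6351.
Law of cosines again: cos L = (m² + k² − l²)/(2·m·k) ≈ -0.43419, so ∠L ≈ 115.73°.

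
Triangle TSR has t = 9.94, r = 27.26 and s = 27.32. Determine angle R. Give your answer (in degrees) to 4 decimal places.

By the law of cosines, cos R = (t² + s² − r²) / (2·t·s) ≈ 0.18795, so ∠R ≈ 79.17°.

79.1670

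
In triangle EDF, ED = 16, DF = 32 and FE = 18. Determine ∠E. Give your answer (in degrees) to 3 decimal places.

By the law of cosines, cos E = (FE² + ED² − DF²) / (2·FE·ED) ≈ -0.77083, so ∠E ≈ 140.43°.

140.429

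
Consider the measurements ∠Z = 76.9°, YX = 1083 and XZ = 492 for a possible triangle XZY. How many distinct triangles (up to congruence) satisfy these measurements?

XZ·sin Z = 492·sin(76.9°) ≈ 479.2.
Since YX ≥ XZ, exactly one triangle exists.

1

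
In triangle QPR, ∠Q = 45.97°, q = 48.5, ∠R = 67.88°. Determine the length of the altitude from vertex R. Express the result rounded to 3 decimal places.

h_R ≈ 44.358

The third angle is ∠P = 180° − ∠R − ∠Q = 66.15°.
Law of sines: p = q·sin P/sin Q ≈ 61.697.
Law of sines: r = q·sin R/sin Q ≈ 62.492.
Area = ½·q·p·sin R ≈ 1386.
The altitude from R has length 2·area/r ≈ 44.358.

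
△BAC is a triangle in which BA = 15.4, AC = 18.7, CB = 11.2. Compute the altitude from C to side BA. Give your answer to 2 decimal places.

Semiperimeter s = (18.7 + 11.2 + 15.4)/2 = 22.65.
Heron's formula: area = √(22.65·3.95·11.45·7.25) ≈ 86.18.
The altitude from C has length 2·area/BA ≈ 11.192.

h_C ≈ 11.19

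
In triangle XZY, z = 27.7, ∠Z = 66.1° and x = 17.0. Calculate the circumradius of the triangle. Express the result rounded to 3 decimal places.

R ≈ 15.149

Law of sines: sin X = x·sin Z/z ≈ 0.56109.
Since z ≥ x, only the acute value applies: ∠X ≈ 34.13°.
Then ∠Y = 180° − ∠Z − ∠X ≈ 79.77°.
Law of sines gives y = z·sin Y/sin Z ≈ 29.816.
Circumradius = z/(2 sin Z) ≈ 15.149.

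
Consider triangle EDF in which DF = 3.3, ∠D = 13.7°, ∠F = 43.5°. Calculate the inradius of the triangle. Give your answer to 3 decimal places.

0.305

The third angle is ∠E = 180° − ∠D − ∠F = 122.80°.
Law of sines: FE = DF·sin D/sin E ≈ 0.92981.
Law of sines: ED = DF·sin F/sin E ≈ 2.7024.
Area = ½·DF·FE·sin F ≈ 1.0561.
Semiperimeter s = (3.3+0.92981+2.7024)/2 = 3.4661.
Inradius = area/s = 1.0561/3.4661 ≈ 0.30468.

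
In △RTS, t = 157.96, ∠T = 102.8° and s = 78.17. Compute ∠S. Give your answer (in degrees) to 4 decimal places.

∠S ≈ 28.8537°

Law of sines: sin S = s·sin T/t ≈ 0.48257.
Since t ≥ s, only the acute value applies: ∠S ≈ 28.85°.
Then ∠R = 180° − ∠T − ∠S ≈ 48.35°.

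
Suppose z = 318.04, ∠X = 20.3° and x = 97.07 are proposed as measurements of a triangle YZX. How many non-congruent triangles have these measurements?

0

z·sin X = 318.04·sin(20.3°) ≈ 110.3.
Since x = 97.07 < 110.3 = z sin X, no triangle exists.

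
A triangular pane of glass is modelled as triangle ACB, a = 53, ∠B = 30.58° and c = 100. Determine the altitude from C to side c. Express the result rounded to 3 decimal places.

h_C ≈ 26.963

By the law of cosines, b² = a² + c² − 2·a·c·cos B = 3683.3, so b ≈ 60.69.
Area = ½·a·c·sin B ≈ 1348.2.
The altitude from C has length 2·area/c ≈ 26.963.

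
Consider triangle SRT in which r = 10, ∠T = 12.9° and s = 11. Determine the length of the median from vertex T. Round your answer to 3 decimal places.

m_T ≈ 10.434

By the law of cosines, t² = s² + r² − 2·s·r·cos T = 6.5525, so t ≈ 2.5598.
Median from T: ½√(2·s² + 2·r² − t²) ≈ 10.434.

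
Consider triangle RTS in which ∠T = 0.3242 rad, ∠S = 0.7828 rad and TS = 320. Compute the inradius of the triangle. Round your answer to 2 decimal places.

r ≈ 37.48

The third angle is ∠R = π − ∠T − ∠S = 2.0346 rad.
Law of sines: SR = TS·sin T/sin R ≈ 113.98.
Law of sines: RT = TS·sin S/sin R ≈ 252.34.
Area = ½·TS·SR·sin S ≈ 12861.
Semiperimeter s = (320+113.98+252.34)/2 = 343.16.
Inradius = area/s = 12861/343.16 ≈ 37.479.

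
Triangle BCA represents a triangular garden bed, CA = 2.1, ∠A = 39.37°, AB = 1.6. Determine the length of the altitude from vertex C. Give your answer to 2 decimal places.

By the law of cosines, BC² = CA² + AB² − 2·CA·AB·cos A = 1.775, so BC ≈ 1.3323.
Area = ½·CA·AB·sin A ≈ 1.0657.
The altitude from C has length 2·area/AB ≈ 1.3321.

h_C ≈ 1.33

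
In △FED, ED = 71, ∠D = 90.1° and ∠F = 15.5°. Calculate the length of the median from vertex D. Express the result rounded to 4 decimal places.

132.7206

The third angle is ∠E = 180° − ∠D − ∠F = 74.40°.
Law of sines: DF = ED·sin E/sin F ≈ 255.89.
Law of sines: FE = ED·sin D/sin F ≈ 265.68.
Median from D: ½√(2·ED² + 2·DF² − FE²) ≈ 132.72.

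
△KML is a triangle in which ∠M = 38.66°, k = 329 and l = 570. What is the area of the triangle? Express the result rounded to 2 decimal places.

Area = ½·l·k·sin M ≈ 58575.

area ≈ 58574.78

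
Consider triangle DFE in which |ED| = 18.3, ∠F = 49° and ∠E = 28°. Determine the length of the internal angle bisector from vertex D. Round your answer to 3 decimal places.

t_D ≈ 8.738

The third angle is ∠D = 180° − ∠F − ∠E = 103.00°.
Law of sines: |FE| = |ED|·sin D/sin F ≈ 23.626.
Law of sines: |DF| = |ED|·sin E/sin F ≈ 11.384.
The bisector from D has length 2·|ED|·|DF|·cos(∠D/2)/(|ED|+|DF|) ≈ 8.7376.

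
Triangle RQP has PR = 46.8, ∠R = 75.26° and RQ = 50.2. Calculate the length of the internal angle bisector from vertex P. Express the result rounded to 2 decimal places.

t_P ≈ 46.40

By the law of cosines, QP² = PR² + RQ² − 2·PR·RQ·cos R = 3514.8, so QP ≈ 59.285.
Law of cosines again: cos P = (QP² + PR² − RQ²)/(2·QP·PR) ≈ 0.57396, so ∠P ≈ 54.97°.
The bisector from P has length 2·QP·PR·cos(∠P/2)/(QP+PR) ≈ 46.403.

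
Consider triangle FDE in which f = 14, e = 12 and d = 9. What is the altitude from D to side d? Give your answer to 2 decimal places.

11.89

Semiperimeter s = (14 + 9 + 12)/2 = 17.5.
Heron's formula: area = √(17.5·3.5·8.5·5.5) ≈ 53.511.
The altitude from D has length 2·area/d ≈ 11.891.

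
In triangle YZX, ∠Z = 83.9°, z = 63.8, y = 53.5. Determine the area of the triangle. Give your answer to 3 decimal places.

Law of sines: sin Y = y·sin Z/z ≈ 0.83381.
Since z ≥ y, only the acute value applies: ∠Y ≈ 56.49°.
Then ∠X = 180° − ∠Z − ∠Y ≈ 39.61°.
Law of sines gives x = z·sin X/sin Z ≈ 40.906.
Area = ½·z·y·sin X ≈ 1088.

area ≈ 1088.040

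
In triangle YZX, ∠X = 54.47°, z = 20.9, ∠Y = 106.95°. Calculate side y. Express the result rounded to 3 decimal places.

The third angle is ∠Z = 180° − ∠X − ∠Y = 18.58°.
Law of sines: y = z·sin Y/sin Z ≈ 62.744.

62.744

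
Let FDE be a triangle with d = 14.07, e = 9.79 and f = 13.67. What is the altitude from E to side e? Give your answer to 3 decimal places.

h_E ≈ 12.967

Semiperimeter s = (13.67 + 14.07 + 9.79)/2 = 18.765.
Heron's formula: area = √(18.765·5.095·4.695·8.975) ≈ 63.472.
The altitude from E has length 2·area/e ≈ 12.967.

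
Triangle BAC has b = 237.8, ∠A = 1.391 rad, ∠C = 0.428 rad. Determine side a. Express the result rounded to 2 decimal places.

241.36

The third angle is ∠B = π − ∠A − ∠C = 1.323 rad.
Law of sines: a = b·sin A/sin B ≈ 241.36.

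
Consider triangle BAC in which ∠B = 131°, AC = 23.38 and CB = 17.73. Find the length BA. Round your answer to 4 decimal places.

7.5403

Law of sines: sin A = CB·sin B/AC ≈ 0.57233.
Since AC ≥ CB, only the acute value applies: ∠A ≈ 34.91°.
Then ∠C = 180° − ∠B − ∠A ≈ 14.09°.
Law of sines gives BA = AC·sin C/sin B ≈ 7.5403.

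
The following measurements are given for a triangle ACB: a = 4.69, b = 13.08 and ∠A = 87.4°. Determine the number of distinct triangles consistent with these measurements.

b·sin A = 13.08·sin(87.4°) ≈ 13.07.
Since a = 4.69 < 13.07 = b sin A, no triangle exists.

0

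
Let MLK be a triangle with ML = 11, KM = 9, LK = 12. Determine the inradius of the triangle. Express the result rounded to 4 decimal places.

r ≈ 2.9580

Semiperimeter s = (12 + 9 + 11)/2 = 16.
Heron's formula: area = √(16·4·7·5) ≈ 47.329.
Inradius = area/s = 47.329/16 ≈ 2.958.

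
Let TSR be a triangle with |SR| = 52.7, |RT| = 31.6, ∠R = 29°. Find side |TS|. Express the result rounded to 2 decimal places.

By the law of cosines, |TS|² = |SR|² + |RT|² − 2·|SR|·|RT|·cos R = 862.81, so |TS| ≈ 29.374.

29.37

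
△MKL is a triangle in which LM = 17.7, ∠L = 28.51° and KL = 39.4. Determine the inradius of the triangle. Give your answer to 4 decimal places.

r ≈ 4.0397

By the law of cosines, MK² = KL² + LM² − 2·KL·LM·cos L = 640.03, so MK ≈ 25.299.
Area = ½·KL·LM·sin L ≈ 166.43.
Semiperimeter s = (39.4+17.7+25.299)/2 = 41.199.
Inradius = area/s = 166.43/41.199 ≈ 4.0397.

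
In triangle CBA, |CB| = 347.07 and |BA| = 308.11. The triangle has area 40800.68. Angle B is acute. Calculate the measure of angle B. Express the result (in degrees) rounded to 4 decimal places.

From area = ½·|CB|·|BA|·sin B, we get sin B = 2·area/(|CB|·|BA|) ≈ 0.76309.
Taking the acute solution, ∠B ≈ 49.74°.

49.7372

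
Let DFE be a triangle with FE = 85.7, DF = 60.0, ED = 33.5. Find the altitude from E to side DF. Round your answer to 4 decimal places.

25.3917

Semiperimeter s = (85.7 + 33.5 + 60)/2 = 89.6.
Heron's formula: area = √(89.6·3.9·56.1·29.6) ≈ 761.75.
The altitude from E has length 2·area/DF ≈ 25.392.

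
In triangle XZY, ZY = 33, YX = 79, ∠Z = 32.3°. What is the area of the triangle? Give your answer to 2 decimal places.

924.89

Law of sines: sin X = ZY·sin Z/YX ≈ 0.22321.
Since YX ≥ ZY, only the acute value applies: ∠X ≈ 12.90°.
Then ∠Y = 180° − ∠Z − ∠X ≈ 134.80°.
Law of sines gives XZ = YX·sin Y/sin Z ≈ 104.9.
Area = ½·YX·ZY·sin Y ≈ 924.89.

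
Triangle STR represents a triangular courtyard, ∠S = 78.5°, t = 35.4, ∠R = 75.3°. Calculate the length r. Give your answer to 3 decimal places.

77.556

The third angle is ∠T = 180° − ∠R − ∠S = 26.20°.
Law of sines: r = t·sin R/sin T ≈ 77.556.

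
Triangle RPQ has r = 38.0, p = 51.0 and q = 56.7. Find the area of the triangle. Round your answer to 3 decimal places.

946.516

Semiperimeter s = (38 + 51 + 56.7)/2 = 72.85.
Heron's formula: area = √(72.85·34.85·21.85·16.15) ≈ 946.52.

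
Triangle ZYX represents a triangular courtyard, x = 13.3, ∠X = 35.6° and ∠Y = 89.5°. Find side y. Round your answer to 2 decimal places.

22.85

The third angle is ∠Z = 180° − ∠Y − ∠X = 54.90°.
Law of sines: y = x·sin Y/sin X ≈ 22.847.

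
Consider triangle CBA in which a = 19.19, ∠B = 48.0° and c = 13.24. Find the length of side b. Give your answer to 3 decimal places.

By the law of cosines, b² = a² + c² − 2·a·c·cos B = 203.53, so b ≈ 14.267.

14.267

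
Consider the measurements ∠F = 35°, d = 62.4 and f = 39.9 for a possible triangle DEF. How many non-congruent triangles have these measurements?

2

d·sin F = 62.4·sin(35°) ≈ 35.79.
Since d sin F < f < d (35.79 < 39.9 < 62.4), two triangles exist.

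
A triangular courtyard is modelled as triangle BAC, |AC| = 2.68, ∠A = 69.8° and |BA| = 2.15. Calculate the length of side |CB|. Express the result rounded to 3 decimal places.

2.797

By the law of cosines, |CB|² = |BA|² + |AC|² − 2·|BA|·|AC|·cos A = 7.8257, so |CB| ≈ 2.7974.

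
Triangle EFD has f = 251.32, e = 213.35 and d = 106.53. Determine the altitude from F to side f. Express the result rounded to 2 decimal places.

h_F ≈ 89.56

Semiperimeter s = (213.35 + 251.32 + 106.53)/2 = 285.6.
Heron's formula: area = √(285.6·72.25·34.28·179.07) ≈ 11255.
The altitude from F has length 2·area/f ≈ 89.564.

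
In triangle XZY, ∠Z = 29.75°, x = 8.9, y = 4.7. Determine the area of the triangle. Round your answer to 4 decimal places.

area ≈ 10.3784

Area = ½·y·x·sin Z ≈ 10.378.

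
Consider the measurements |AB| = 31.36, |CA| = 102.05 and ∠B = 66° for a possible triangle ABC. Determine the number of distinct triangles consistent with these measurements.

|AB|·sin B = 31.36·sin(66°) ≈ 28.65.
Since |CA| ≥ |AB|, exactly one triangle exists.

1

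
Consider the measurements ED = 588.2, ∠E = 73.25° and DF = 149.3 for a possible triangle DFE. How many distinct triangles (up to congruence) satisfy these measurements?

0

ED·sin E = 588.2·sin(73.25°) ≈ 563.2.
Since DF = 149.3 < 563.2 = ED sin E, no triangle exists.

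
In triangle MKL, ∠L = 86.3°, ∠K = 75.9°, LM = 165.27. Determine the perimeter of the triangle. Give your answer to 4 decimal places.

perimeter ≈ 387.4104

The third angle is ∠M = 180° − ∠K − ∠L = 17.80°.
Law of sines: KL = LM·sin M/sin K ≈ 52.092.
Law of sines: MK = LM·sin L/sin K ≈ 170.05.
Semiperimeter s = (52.092+165.27+170.05)/2 = 193.71.
Perimeter = 52.092 + 165.27 + 170.05 = 387.41.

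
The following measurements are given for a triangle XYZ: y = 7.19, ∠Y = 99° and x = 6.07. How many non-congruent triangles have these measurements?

x·sin Y = 6.07·sin(99°) ≈ 5.995.
Since ∠Y is not acute, a triangle exists only if y > x; here y > x, so there is exactly one triangle.

1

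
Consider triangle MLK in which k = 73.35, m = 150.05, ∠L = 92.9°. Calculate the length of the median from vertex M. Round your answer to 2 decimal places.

By the law of cosines, l² = k² + m² − 2·k·m·cos L = 29009, so l ≈ 170.32.
Median from M: ½√(2·l² + 2·k² − m²) ≈ 107.54.

m_M ≈ 107.54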